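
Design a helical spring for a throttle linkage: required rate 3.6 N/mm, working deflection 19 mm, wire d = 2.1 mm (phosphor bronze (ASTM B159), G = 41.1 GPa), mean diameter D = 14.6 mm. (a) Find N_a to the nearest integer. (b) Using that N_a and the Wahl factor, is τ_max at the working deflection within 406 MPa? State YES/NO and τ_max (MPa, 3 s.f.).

(a) 9 coils; (b) YES, τ_max = 330 MPa

N_a = Gd⁴/(8D³k) = (41.1×10³)(2.1⁴)/(8·14.6³·3.6) = 8.918 → N_a = 9
Actual rate k = Gd⁴/(8D³·9) = 3.5672 N/mm
Working load F = kδ = 3.5672·19 = 67.777 N
C = 14.6/2.1 = 6.9524; K_W = (4C−1)/(4C−4)+0.615/C = 1.2145
τ_max = K_W·8FD/(πd³) = 1.2145·272.09 = 330.45 MPa
τ_max ≤ 406 MPa → acceptable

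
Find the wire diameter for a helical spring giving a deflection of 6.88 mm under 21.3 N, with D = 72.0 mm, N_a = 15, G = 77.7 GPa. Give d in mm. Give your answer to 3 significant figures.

6.50 mm

Required rate k = F/δ = 21.3/6.88 = 3.0959 N/mm
d = (8D³N_a·k / G)^(1/4) = (8·72.0³·15·3.0959 / (77.7×10³))^0.25
  = (1784.6)^0.25 = 6.4996 mm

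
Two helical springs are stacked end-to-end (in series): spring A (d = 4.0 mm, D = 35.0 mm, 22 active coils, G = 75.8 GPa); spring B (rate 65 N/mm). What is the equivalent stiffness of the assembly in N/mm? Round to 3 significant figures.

k_A = Gd⁴/(8D³N_a) = (75.8×10³)(4.0⁴)/(8·35.0³·22) = 2.5715 N/mm
Series: 1/k_eq = 1/2.5715 + 1/65 = 0.40426; k_eq = 2.4737 N/mm

2.47 N/mm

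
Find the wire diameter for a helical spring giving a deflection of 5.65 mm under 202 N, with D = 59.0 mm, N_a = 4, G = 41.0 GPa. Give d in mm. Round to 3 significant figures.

8.70 mm

Required rate k = F/δ = 202/5.65 = 35.752 N/mm
d = (8D³N_a·k / G)^(1/4) = (8·59.0³·4·35.752 / (41.0×10³))^0.25
  = (5730.9)^0.25 = 8.7007 mm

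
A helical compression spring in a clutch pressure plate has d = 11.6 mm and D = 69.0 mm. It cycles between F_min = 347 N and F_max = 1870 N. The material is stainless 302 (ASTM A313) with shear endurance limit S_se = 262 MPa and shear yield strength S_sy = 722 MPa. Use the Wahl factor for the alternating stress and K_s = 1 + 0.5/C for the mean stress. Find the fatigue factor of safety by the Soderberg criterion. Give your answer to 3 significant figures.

C = D/d = 69.0/11.6 = 5.9483; K_W = (4C−1)/(4C−4)+0.615/C = 1.2550; K_s = 1+0.5/C = 1.0841
F_a = (F_max−F_min)/2 = 761.5 N; F_m = (F_max+F_min)/2 = 1108.5 N
τ_a = K_W·8F_aD/(πd³) = 1.2550 × 85.721 = 107.58 MPa
τ_m = K_s·8F_mD/(πd³) = 1.0841 × 124.78 = 135.27 MPa
Soderberg: 1/n_f = τ_a/S_se + τ_m/S_sy = 107.58/262 + 135.27/722 = 0.41059 + 0.18736 = 0.59795
n_f = 1/0.59795 = 1.672

1.67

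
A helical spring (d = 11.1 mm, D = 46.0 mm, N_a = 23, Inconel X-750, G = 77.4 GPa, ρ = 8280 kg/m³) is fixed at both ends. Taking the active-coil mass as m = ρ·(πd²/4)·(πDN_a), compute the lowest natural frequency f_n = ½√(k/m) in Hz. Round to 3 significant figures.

78.5 Hz

k = Gd⁴/(8D³N_a) = (77.4×10³)(11.1⁴)/(8·46.0³·23) = 65.606 N/mm = 65606 N/m
Wire length L = πDN_a = π·46.0·23 = 3323.8 mm
m = ρ·(πd²/4)·L = 8280 × 96.769×10⁻⁶ m² × 3.3238 m = 2.6632 kg
f_n = ½√(k/m) = 0.5·√(65606/2.6632) = 0.5·√(24634) = 78.477 Hz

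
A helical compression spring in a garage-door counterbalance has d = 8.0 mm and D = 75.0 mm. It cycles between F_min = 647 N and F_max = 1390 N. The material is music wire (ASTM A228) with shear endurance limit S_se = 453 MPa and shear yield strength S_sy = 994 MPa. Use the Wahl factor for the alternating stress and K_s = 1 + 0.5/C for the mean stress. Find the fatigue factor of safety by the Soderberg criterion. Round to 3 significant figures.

C = D/d = 75.0/8.0 = 9.3750; K_W = (4C−1)/(4C−4)+0.615/C = 1.1552; K_s = 1+0.5/C = 1.0533
F_a = (F_max−F_min)/2 = 371.5 N; F_m = (F_max+F_min)/2 = 1018.5 N
τ_a = K_W·8F_aD/(πd³) = 1.1552 × 138.58 = 160.08 MPa
τ_m = K_s·8F_mD/(πd³) = 1.0533 × 379.92 = 400.18 MPa
Soderberg: 1/n_f = τ_a/S_se + τ_m/S_sy = 160.08/453 + 400.18/994 = 0.35337 + 0.40260 = 0.75597
n_f = 1/0.75597 = 1.323

1.32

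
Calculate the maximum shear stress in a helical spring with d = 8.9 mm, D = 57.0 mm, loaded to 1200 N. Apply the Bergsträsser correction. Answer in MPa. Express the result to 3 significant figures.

302 MPa

Spring index C = D/d = 57.0/8.9 = 6.4045
K_B = (4C+2)/(4C−3) = 27.618/22.618 = 1.2211
τ₀ = 8FD/(πd³) = 8·1200·57.0/(π·8.9³) = 547200/2214.7 = 247.07 MPa
τ_max = K·τ₀ = 1.2211 × 247.07 = 301.69 MPa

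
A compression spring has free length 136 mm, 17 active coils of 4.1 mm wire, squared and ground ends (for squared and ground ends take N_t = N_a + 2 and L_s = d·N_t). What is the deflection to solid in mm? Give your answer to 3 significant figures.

58.1 mm

N_t = 19; L_s = 4.1·19 = 77.9 mm
δ_solid = L₀ − L_s = 136 − 77.9 = 58.1 mm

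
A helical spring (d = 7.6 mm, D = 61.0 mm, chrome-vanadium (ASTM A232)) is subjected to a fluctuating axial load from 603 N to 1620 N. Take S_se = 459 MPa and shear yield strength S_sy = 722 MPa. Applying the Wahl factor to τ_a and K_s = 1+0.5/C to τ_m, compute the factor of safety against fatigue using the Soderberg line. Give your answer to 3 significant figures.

0.959

C = D/d = 61.0/7.6 = 8.0263; K_W = (4C−1)/(4C−4)+0.615/C = 1.1834; K_s = 1+0.5/C = 1.0623
F_a = (F_max−F_min)/2 = 508.5 N; F_m = (F_max+F_min)/2 = 1111.5 N
τ_a = K_W·8F_aD/(πd³) = 1.1834 × 179.94 = 212.93 MPa
τ_m = K_s·8F_mD/(πd³) = 1.0623 × 393.31 = 417.81 MPa
Soderberg: 1/n_f = τ_a/S_se + τ_m/S_sy = 212.93/459 + 417.81/722 = 0.46390 + 0.57869 = 1.0426
n_f = 1/1.0426 = 0.9591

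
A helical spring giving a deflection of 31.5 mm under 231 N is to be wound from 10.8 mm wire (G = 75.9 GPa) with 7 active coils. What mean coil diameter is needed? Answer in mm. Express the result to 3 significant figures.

136 mm

Required rate k = F/δ = 231/31.5 = 7.3333 N/mm
D = (Gd⁴/(8N_a·k))^(1/3) = (75.9×10³·10.8⁴/(8·7·7.3333))^(1/3)
  = (2.51448e+06)^(1/3) = 135.9823 mm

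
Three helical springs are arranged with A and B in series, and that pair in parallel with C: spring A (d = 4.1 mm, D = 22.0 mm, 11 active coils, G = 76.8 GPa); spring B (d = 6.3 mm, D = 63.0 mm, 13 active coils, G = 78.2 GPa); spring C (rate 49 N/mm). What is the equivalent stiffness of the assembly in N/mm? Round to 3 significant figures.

k_A = Gd⁴/(8D³N_a) = (76.8×10³)(4.1⁴)/(8·22.0³·11) = 23.16 N/mm
k_B = Gd⁴/(8D³N_a) = (78.2×10³)(6.3⁴)/(8·63.0³·13) = 4.7371 N/mm
Springs A,B series: k_AB = 1/(1/23.16+1/4.7371) = 3.9327 N/mm; parallel with C: k_eq = 3.9327+49 = 52.933 N/mm

52.9 N/mm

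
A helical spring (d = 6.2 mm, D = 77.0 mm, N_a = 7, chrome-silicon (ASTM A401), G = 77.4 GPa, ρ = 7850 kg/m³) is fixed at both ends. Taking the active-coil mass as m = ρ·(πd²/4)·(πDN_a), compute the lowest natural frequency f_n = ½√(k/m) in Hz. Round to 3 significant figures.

52.8 Hz

k = Gd⁴/(8D³N_a) = (77.4×10³)(6.2⁴)/(8·77.0³·7) = 4.4735 N/mm = 4473.5 N/m
Wire length L = πDN_a = π·77.0·7 = 1693.3 mm
m = ρ·(πd²/4)·L = 7850 × 30.191×10⁻⁶ m² × 1.6933 m = 0.40131 kg
f_n = ½√(k/m) = 0.5·√(4473.5/0.40131) = 0.5·√(11147) = 52.79 Hz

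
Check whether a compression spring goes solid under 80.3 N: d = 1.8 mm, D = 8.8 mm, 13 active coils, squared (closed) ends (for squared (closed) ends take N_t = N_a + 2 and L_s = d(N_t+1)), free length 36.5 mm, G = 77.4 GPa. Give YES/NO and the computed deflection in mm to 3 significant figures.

k = Gd⁴/(8D³N_a) = (77.4×10³)(1.8⁴)/(8·8.8³·13) = 11.464 N/mm
N_t = 15; L_s = 1.8·16 = 28.8 mm; δ_solid = L₀ − L_s = 36.5 − 28.8 = 7.7 mm
δ = F/k = 80.3/11.464 = 7.0043 mm
δ < δ_solid → spring does not go solid

NO, δ = 7.00 mm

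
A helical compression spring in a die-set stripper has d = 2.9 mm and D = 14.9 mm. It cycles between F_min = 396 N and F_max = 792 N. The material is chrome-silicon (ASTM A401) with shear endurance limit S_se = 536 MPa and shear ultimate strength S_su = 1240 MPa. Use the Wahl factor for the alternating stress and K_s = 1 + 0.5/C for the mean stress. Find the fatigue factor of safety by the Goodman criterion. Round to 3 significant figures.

C = D/d = 14.9/2.9 = 5.1379; K_W = (4C−1)/(4C−4)+0.615/C = 1.3009; K_s = 1+0.5/C = 1.0973
F_a = (F_max−F_min)/2 = 198 N; F_m = (F_max+F_min)/2 = 594 N
τ_a = K_W·8F_aD/(πd³) = 1.3009 × 308.03 = 400.74 MPa
τ_m = K_s·8F_mD/(πd³) = 1.0973 × 924.1 = 1014 MPa
Goodman: 1/n_f = τ_a/S_se + τ_m/S_su = 400.74/536 + 1014/1240 = 0.74764 + 0.81777 = 1.5654
n_f = 1/1.5654 = 0.6388

0.639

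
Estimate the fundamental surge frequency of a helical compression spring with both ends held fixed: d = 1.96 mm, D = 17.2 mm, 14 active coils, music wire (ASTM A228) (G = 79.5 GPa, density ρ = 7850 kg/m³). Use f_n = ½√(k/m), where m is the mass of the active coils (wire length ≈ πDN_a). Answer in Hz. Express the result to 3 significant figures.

169 Hz

k = Gd⁴/(8D³N_a) = (79.5×10³)(1.96⁴)/(8·17.2³·14) = 2.0587 N/mm = 2058.7 N/m
Wire length L = πDN_a = π·17.2·14 = 756.5 mm
m = ρ·(πd²/4)·L = 7850 × 3.0172×10⁻⁶ m² × 0.7565 m = 0.017918 kg
f_n = ½√(k/m) = 0.5·√(2058.7/0.017918) = 0.5·√(1.149e+05) = 169.48 Hz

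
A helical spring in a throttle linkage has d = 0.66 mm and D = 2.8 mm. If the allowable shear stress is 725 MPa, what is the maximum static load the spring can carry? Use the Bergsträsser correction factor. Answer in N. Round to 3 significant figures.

C = D/d = 2.8/0.66 = 4.2424
K_B = (4C+2)/(4C−3) = 18.970/13.970 = 1.3579
τ_max = K·8FD/(πd³) → F_max = τ_allow·πd³/(8DK)
F_max = 725·π·0.66³/(8·2.8·1.3579) = 654.82/30.417 = 21.528 N

21.5 N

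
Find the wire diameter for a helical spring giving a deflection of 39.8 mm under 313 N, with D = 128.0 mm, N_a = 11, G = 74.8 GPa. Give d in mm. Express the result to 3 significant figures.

11.8 mm

Required rate k = F/δ = 313/39.8 = 7.8643 N/mm
d = (8D³N_a·k / G)^(1/4) = (8·128.0³·11·7.8643 / (74.8×10³))^0.25
  = (19403)^0.25 = 11.8023 mm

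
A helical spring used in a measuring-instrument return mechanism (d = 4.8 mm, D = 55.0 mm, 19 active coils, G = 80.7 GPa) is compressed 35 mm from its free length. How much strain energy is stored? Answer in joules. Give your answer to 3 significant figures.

1.04 J

k = Gd⁴/(8D³N_a) = (80.7×10³)(4.8⁴)/(8·55.0³·19) = 1.694 N/mm
U = ½kδ² = 0.5 × 1.694 × 35² = 1037.6 N·mm = 1.0376 J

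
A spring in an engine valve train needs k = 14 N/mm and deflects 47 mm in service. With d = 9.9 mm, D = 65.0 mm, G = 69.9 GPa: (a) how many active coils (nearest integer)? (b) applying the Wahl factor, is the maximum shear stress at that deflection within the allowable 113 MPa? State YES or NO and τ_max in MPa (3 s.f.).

(a) 22 coils; (b) NO, τ_max = 137 MPa

N_a = Gd⁴/(8D³k) = (69.9×10³)(9.9⁴)/(8·65.0³·14) = 21.83 → N_a = 22
Actual rate k = Gd⁴/(8D³·22) = 13.892 N/mm
Working load F = kδ = 13.892·47 = 652.92 N
C = 65.0/9.9 = 6.5657; K_W = (4C−1)/(4C−4)+0.615/C = 1.2284
τ_max = K_W·8FD/(πd³) = 1.2284·111.38 = 136.82 MPa
τ_max > 113 MPa → exceeds allowable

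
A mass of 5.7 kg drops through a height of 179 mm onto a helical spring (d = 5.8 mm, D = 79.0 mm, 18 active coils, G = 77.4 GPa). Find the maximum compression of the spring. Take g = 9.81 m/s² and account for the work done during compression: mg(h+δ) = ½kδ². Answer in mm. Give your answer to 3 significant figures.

181 mm

k = Gd⁴/(8D³N_a) = (77.4×10³)(5.8⁴)/(8·79.0³·18) = 1.2337 N/mm
W = mg = 5.7 × 9.81 = 55.917 N
½kδ² − Wδ − Wh = 0 → δ = (W + √(W² + 2kWh))/k
δ = (55.917 + √(3126.7 + 24696.5))/1.2337 = (55.917 + 166.8)/1.2337 = 180.53 mm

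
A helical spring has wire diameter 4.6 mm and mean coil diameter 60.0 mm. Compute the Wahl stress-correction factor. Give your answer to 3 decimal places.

1.109

C = D/d = 60.0/4.6 = 13.0435
K_W = (4C−1)/(4C−4) + 0.615/C = 51.174/48.174 + 0.0471 = 1.1094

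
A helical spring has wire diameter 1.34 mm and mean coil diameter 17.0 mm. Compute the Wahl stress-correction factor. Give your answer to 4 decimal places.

1.1127

C = D/d = 17.0/1.34 = 12.6866
K_W = (4C−1)/(4C−4) + 0.615/C = 49.746/46.746 + 0.0485 = 1.1127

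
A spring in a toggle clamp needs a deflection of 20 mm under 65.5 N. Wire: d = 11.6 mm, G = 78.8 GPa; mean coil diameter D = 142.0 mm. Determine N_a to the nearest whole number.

Required rate k = F/δ = 65.5/20 = 3.275 N/mm
N_a = Gd⁴/(8D³k) = (78.8×10³ × 11.6⁴)/(8 × 142.0³ × 3.275)
    = 1.42678e+09 / 7.50181e+07 = 19.02 → 19 coils

19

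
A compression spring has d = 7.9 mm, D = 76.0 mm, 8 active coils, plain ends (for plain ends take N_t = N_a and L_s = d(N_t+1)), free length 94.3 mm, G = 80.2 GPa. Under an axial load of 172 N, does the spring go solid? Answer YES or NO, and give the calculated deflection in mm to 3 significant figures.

k = Gd⁴/(8D³N_a) = (80.2×10³)(7.9⁴)/(8·76.0³·8) = 11.119 N/mm
N_t = 8; L_s = 7.9·9 = 71.1 mm; δ_solid = L₀ − L_s = 94.3 − 71.1 = 23.2 mm
δ = F/k = 172/11.119 = 15.469 mm
δ < δ_solid → spring does not go solid

NO, δ = 15.5 mm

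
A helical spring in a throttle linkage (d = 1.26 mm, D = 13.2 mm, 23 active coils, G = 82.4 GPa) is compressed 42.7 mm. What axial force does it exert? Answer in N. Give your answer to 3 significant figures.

21.0 N

k = Gd⁴/(8D³N_a) = (82.4×10³)(1.26⁴)/(8·13.2³·23) = 0.49076 N/mm
F = k·δ = 0.49076 × 42.7 = 20.955 N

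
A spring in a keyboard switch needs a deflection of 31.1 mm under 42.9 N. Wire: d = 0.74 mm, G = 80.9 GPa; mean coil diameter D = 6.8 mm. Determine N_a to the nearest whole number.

7

Required rate k = F/δ = 42.9/31.1 = 1.3794 N/mm
N_a = Gd⁴/(8D³k) = (80.9×10³ × 0.74⁴)/(8 × 6.8³ × 1.3794)
    = 24259.1 / 3469.87 = 6.991 → 7 coils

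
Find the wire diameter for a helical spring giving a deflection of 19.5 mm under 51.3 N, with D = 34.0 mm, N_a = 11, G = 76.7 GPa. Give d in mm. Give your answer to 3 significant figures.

Required rate k = F/δ = 51.3/19.5 = 2.6308 N/mm
d = (8D³N_a·k / G)^(1/4) = (8·34.0³·11·2.6308 / (76.7×10³))^0.25
  = (118.63)^0.25 = 3.3003 mm

3.30 mm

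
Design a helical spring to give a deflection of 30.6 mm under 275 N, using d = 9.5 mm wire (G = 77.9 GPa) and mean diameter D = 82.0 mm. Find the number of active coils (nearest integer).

Required rate k = F/δ = 275/30.6 = 8.9869 N/mm
N_a = Gd⁴/(8D³k) = (77.9×10³ × 9.5⁴)/(8 × 82.0³ × 8.9869)
    = 6.345e+08 / 3.96408e+07 = 16.01 → 16 coils

16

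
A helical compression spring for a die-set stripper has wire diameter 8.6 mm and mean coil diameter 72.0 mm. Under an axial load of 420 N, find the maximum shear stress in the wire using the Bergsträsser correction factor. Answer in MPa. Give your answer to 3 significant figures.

141 MPa

Spring index C = D/d = 72.0/8.6 = 8.3721
K_B = (4C+2)/(4C−3) = 35.488/30.488 = 1.1640
τ₀ = 8FD/(πd³) = 8·420·72.0/(π·8.6³) = 241920/1998.2 = 121.07 MPa
τ_max = K·τ₀ = 1.1640 × 121.07 = 140.92 MPa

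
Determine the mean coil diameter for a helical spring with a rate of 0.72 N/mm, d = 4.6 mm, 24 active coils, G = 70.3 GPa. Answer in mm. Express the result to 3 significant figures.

D = (Gd⁴/(8N_a·k))^(1/3) = (70.3×10³·4.6⁴/(8·24·0.72))^(1/3)
  = (227695)^(1/3) = 61.0639 mm

61.1 mm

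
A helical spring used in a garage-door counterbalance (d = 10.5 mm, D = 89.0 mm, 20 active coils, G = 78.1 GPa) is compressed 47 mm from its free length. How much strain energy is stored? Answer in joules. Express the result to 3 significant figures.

k = Gd⁴/(8D³N_a) = (78.1×10³)(10.5⁴)/(8·89.0³·20) = 8.4162 N/mm
U = ½kδ² = 0.5 × 8.4162 × 47² = 9295.7 N·mm = 9.2957 J

9.30 J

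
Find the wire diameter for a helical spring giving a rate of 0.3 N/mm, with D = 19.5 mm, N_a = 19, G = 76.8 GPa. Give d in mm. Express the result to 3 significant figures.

d = (8D³N_a·k / G)^(1/4) = (8·19.5³·19·0.3 / (76.8×10³))^0.25
  = (4.4026)^0.25 = 1.4485 mm

1.45 mm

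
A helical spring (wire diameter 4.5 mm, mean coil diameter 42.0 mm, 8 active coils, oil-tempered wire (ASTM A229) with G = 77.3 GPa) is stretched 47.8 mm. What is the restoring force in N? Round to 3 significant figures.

k = Gd⁴/(8D³N_a) = (77.3×10³)(4.5⁴)/(8·42.0³·8) = 6.685 N/mm
F = k·δ = 6.685 × 47.8 = 319.54 N

320 N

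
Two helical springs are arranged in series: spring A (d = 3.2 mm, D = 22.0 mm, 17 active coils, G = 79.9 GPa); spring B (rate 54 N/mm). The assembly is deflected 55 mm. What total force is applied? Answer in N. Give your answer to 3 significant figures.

287 N

k_A = Gd⁴/(8D³N_a) = (79.9×10³)(3.2⁴)/(8·22.0³·17) = 5.7855 N/mm
Series: 1/k_eq = 1/5.7855 + 1/54 = 0.19136; k_eq = 5.2256 N/mm
F = k_eq·δ = 5.2256·55 = 287.41 N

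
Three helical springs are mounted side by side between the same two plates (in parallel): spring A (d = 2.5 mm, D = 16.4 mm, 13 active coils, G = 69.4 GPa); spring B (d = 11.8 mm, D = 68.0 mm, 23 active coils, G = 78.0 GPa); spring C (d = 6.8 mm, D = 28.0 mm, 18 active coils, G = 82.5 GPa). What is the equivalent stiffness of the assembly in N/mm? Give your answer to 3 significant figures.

k_A = Gd⁴/(8D³N_a) = (69.4×10³)(2.5⁴)/(8·16.4³·13) = 5.9096 N/mm
k_B = Gd⁴/(8D³N_a) = (78.0×10³)(11.8⁴)/(8·68.0³·23) = 26.138 N/mm
k_C = Gd⁴/(8D³N_a) = (82.5×10³)(6.8⁴)/(8·28.0³·18) = 55.802 N/mm
Parallel: k_eq = 5.9096 + 26.138 + 55.802 = 87.85 N/mm

87.9 N/mm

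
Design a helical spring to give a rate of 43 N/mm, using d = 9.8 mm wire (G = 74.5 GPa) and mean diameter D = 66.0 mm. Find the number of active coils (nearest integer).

N_a = Gd⁴/(8D³k) = (74.5×10³ × 9.8⁴)/(8 × 66.0³ × 43)
    = 6.87164e+08 / 9.88986e+07 = 6.948 → 7 coils

7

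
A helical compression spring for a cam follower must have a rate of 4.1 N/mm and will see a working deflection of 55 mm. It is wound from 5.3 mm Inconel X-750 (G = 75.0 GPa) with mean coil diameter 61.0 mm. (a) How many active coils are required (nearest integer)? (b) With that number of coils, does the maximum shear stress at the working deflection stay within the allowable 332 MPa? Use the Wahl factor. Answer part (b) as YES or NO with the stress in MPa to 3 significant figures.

N_a = Gd⁴/(8D³k) = (75.0×10³)(5.3⁴)/(8·61.0³·4.1) = 7.949 → N_a = 8
Actual rate k = Gd⁴/(8D³·8) = 4.0738 N/mm
Working load F = kδ = 4.0738·55 = 224.06 N
C = 61.0/5.3 = 11.5094; K_W = (4C−1)/(4C−4)+0.615/C = 1.1248
τ_max = K_W·8FD/(πd³) = 1.1248·233.78 = 262.95 MPa
τ_max ≤ 332 MPa → acceptable

(a) 8 coils; (b) YES, τ_max = 263 MPa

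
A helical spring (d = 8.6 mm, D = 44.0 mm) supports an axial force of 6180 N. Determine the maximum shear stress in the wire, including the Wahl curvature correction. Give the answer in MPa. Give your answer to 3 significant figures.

1420 MPa

Spring index C = D/d = 44.0/8.6 = 5.1163
K_W = (4C−1)/(4C−4) + 0.615/C = 19.465/16.465 + 0.1202 = 1.3024
τ₀ = 8FD/(πd³) = 8·6180·44.0/(π·8.6³) = 2.17536e+06/1998.2 = 1088.6 MPa
τ_max = K·τ₀ = 1.3024 × 1088.6 = 1417.9 MPa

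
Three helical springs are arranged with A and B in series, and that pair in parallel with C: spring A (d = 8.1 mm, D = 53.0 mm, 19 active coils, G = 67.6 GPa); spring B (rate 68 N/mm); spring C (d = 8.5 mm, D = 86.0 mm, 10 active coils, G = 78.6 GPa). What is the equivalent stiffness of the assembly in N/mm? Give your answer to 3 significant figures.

k_A = Gd⁴/(8D³N_a) = (67.6×10³)(8.1⁴)/(8·53.0³·19) = 12.859 N/mm
k_C = Gd⁴/(8D³N_a) = (78.6×10³)(8.5⁴)/(8·86.0³·10) = 8.0633 N/mm
Springs A,B series: k_AB = 1/(1/12.859+1/68) = 10.814 N/mm; parallel with C: k_eq = 10.814+8.0633 = 18.878 N/mm

18.9 N/mm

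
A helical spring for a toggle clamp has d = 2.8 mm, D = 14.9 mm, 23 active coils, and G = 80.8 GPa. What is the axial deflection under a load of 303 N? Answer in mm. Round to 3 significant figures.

k = Gd⁴/(8D³N_a) = (80.8×10³)(2.8⁴)/(8·14.9³·23) = 8.1596 N/mm
δ = F/k = 303 / 8.1596 = 37.134 mm

37.1 mm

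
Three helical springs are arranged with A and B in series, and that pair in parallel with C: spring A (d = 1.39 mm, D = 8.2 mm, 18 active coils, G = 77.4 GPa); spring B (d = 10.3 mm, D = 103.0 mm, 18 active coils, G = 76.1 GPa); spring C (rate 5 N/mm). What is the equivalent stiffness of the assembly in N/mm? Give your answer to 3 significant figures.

k_A = Gd⁴/(8D³N_a) = (77.4×10³)(1.39⁴)/(8·8.2³·18) = 3.6391 N/mm
k_B = Gd⁴/(8D³N_a) = (76.1×10³)(10.3⁴)/(8·103.0³·18) = 5.4433 N/mm
Springs A,B series: k_AB = 1/(1/3.6391+1/5.4433) = 2.181 N/mm; parallel with C: k_eq = 2.181+5 = 7.181 N/mm

7.18 N/mm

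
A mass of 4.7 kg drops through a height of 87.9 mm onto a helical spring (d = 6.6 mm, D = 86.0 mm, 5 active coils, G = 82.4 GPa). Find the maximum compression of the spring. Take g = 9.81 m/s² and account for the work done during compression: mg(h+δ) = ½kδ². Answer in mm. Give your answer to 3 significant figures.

44.6 mm

k = Gd⁴/(8D³N_a) = (82.4×10³)(6.6⁴)/(8·86.0³·5) = 6.1454 N/mm
W = mg = 4.7 × 9.81 = 46.107 N
½kδ² − Wδ − Wh = 0 → δ = (W + √(W² + 2kWh))/k
δ = (46.107 + √(2125.9 + 49811.9))/6.1454 = (46.107 + 227.9)/6.1454 = 44.587 mm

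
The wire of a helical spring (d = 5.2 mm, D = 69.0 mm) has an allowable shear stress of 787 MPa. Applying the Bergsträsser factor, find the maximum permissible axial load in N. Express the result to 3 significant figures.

573 N

C = D/d = 69.0/5.2 = 13.2692
K_B = (4C+2)/(4C−3) = 55.077/50.077 = 1.0998
τ_max = K·8FD/(πd³) → F_max = τ_allow·πd³/(8DK)
F_max = 787·π·5.2³/(8·69.0·1.0998) = 3.4764e+05/607.12 = 572.62 N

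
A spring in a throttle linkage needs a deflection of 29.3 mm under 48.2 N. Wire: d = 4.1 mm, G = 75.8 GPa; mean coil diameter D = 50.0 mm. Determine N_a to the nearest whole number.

Required rate k = F/δ = 48.2/29.3 = 1.6451 N/mm
N_a = Gd⁴/(8D³k) = (75.8×10³ × 4.1⁴)/(8 × 50.0³ × 1.6451)
    = 2.14193e+07 / 1.64505e+06 = 13.02 → 13 coils

13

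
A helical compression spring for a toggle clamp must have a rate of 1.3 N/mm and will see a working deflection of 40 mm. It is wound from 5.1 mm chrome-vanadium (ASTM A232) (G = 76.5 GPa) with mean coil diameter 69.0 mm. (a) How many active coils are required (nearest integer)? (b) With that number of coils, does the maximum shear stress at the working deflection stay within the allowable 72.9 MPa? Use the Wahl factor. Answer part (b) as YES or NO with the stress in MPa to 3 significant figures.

(a) 15 coils; (b) NO, τ_max = 76.9 MPa

N_a = Gd⁴/(8D³k) = (76.5×10³)(5.1⁴)/(8·69.0³·1.3) = 15.15 → N_a = 15
Actual rate k = Gd⁴/(8D³·15) = 1.3128 N/mm
Working load F = kδ = 1.3128·40 = 52.514 N
C = 69.0/5.1 = 13.5294; K_W = (4C−1)/(4C−4)+0.615/C = 1.1053
τ_max = K_W·8FD/(πd³) = 1.1053·69.559 = 76.884 MPa
τ_max > 72.9 MPa → exceeds allowable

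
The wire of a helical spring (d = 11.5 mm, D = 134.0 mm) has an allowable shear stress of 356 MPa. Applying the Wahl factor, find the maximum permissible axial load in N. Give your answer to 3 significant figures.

1410 N

C = D/d = 134.0/11.5 = 11.6522
K_W = (4C−1)/(4C−4) + 0.615/C = 45.609/42.609 + 0.0528 = 1.1232
τ_max = K·8FD/(πd³) → F_max = τ_allow·πd³/(8DK)
F_max = 356·π·11.5³/(8·134.0·1.1232) = 1.701e+06/1204.1 = 1412.7 N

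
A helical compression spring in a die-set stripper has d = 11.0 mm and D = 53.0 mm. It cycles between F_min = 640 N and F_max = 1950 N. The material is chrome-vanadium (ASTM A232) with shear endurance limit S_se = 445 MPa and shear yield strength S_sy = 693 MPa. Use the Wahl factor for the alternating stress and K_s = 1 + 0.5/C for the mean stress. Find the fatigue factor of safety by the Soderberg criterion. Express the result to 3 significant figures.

2.46

C = D/d = 53.0/11.0 = 4.8182; K_W = (4C−1)/(4C−4)+0.615/C = 1.3241; K_s = 1+0.5/C = 1.1038
F_a = (F_max−F_min)/2 = 655 N; F_m = (F_max+F_min)/2 = 1295 N
τ_a = K_W·8F_aD/(πd³) = 1.3241 × 66.417 = 87.941 MPa
τ_m = K_s·8F_mD/(πd³) = 1.1038 × 131.31 = 144.94 MPa
Soderberg: 1/n_f = τ_a/S_se + τ_m/S_sy = 87.941/445 + 144.94/693 = 0.19762 + 0.20915 = 0.40677
n_f = 1/0.40677 = 2.458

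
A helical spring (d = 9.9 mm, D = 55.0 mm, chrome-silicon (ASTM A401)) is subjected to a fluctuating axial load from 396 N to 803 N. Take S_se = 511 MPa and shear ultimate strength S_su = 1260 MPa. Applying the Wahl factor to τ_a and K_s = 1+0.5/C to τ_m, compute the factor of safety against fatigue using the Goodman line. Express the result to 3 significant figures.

6.75

C = D/d = 55.0/9.9 = 5.5556; K_W = (4C−1)/(4C−4)+0.615/C = 1.2753; K_s = 1+0.5/C = 1.0900
F_a = (F_max−F_min)/2 = 203.5 N; F_m = (F_max+F_min)/2 = 599.5 N
τ_a = K_W·8F_aD/(πd³) = 1.2753 × 29.374 = 37.462 MPa
τ_m = K_s·8F_mD/(πd³) = 1.0900 × 86.534 = 94.322 MPa
Goodman: 1/n_f = τ_a/S_se + τ_m/S_su = 37.462/511 + 94.322/1260 = 0.07331 + 0.07486 = 0.14817
n_f = 1/0.14817 = 6.749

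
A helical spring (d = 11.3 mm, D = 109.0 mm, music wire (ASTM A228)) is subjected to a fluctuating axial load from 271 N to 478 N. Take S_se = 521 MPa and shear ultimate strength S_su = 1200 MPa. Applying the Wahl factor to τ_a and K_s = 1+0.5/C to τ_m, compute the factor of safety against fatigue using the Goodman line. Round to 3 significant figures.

C = D/d = 109.0/11.3 = 9.6460; K_W = (4C−1)/(4C−4)+0.615/C = 1.1505; K_s = 1+0.5/C = 1.0518
F_a = (F_max−F_min)/2 = 103.5 N; F_m = (F_max+F_min)/2 = 374.5 N
τ_a = K_W·8F_aD/(πd³) = 1.1505 × 19.91 = 22.907 MPa
τ_m = K_s·8F_mD/(πd³) = 1.0518 × 72.042 = 75.776 MPa
Goodman: 1/n_f = τ_a/S_se + τ_m/S_su = 22.907/521 + 75.776/1200 = 0.04397 + 0.06315 = 0.10711
n_f = 1/0.10711 = 9.336

9.34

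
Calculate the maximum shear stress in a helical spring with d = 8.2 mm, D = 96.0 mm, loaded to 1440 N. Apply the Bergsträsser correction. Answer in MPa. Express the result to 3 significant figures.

Spring index C = D/d = 96.0/8.2 = 11.7073
K_B = (4C+2)/(4C−3) = 48.829/43.829 = 1.1141
τ₀ = 8FD/(πd³) = 8·1440·96.0/(π·8.2³) = 1.10592e+06/1732.2 = 638.46 MPa
τ_max = K·τ₀ = 1.1141 × 638.46 = 711.29 MPa

711 MPa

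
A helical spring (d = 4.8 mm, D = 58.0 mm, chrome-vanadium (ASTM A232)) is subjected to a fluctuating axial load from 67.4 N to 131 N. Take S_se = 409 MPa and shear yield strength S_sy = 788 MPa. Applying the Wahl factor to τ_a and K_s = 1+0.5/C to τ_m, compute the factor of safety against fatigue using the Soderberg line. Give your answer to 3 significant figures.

3.43

C = D/d = 58.0/4.8 = 12.0833; K_W = (4C−1)/(4C−4)+0.615/C = 1.1186; K_s = 1+0.5/C = 1.0414
F_a = (F_max−F_min)/2 = 31.8 N; F_m = (F_max+F_min)/2 = 99.2 N
τ_a = K_W·8F_aD/(πd³) = 1.1186 × 42.469 = 47.504 MPa
τ_m = K_s·8F_mD/(πd³) = 1.0414 × 132.48 = 137.96 MPa
Soderberg: 1/n_f = τ_a/S_se + τ_m/S_sy = 47.504/409 + 137.96/788 = 0.11615 + 0.17508 = 0.29123
n_f = 1/0.29123 = 3.434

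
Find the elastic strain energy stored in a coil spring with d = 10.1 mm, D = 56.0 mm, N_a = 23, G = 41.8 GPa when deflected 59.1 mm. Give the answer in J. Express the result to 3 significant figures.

k = Gd⁴/(8D³N_a) = (41.8×10³)(10.1⁴)/(8·56.0³·23) = 13.461 N/mm
U = ½kδ² = 0.5 × 13.461 × 59.1² = 23508 N·mm = 23.508 J

23.5 J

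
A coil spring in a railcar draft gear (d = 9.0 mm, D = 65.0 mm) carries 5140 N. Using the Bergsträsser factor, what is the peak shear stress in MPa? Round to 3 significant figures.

1390 MPa

Spring index C = D/d = 65.0/9.0 = 7.2222
K_B = (4C+2)/(4C−3) = 30.889/25.889 = 1.1931
τ₀ = 8FD/(πd³) = 8·5140·65.0/(π·9.0³) = 2.6728e+06/2290.2 = 1167 MPa
τ_max = K·τ₀ = 1.1931 × 1167 = 1392.4 MPa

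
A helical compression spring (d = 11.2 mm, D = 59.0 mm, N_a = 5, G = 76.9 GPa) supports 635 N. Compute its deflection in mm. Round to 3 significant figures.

4.31 mm

k = Gd⁴/(8D³N_a) = (76.9×10³)(11.2⁴)/(8·59.0³·5) = 147.29 N/mm
δ = F/k = 635 / 147.29 = 4.3111 mm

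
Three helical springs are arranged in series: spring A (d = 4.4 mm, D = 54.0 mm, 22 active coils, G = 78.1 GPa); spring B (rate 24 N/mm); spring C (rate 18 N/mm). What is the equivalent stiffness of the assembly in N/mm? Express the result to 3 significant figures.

0.958 N/mm

k_A = Gd⁴/(8D³N_a) = (78.1×10³)(4.4⁴)/(8·54.0³·22) = 1.0563 N/mm
Series: 1/k_eq = 1/1.0563 + 1/24 + 1/18 = 1.044; k_eq = 0.95789 N/mm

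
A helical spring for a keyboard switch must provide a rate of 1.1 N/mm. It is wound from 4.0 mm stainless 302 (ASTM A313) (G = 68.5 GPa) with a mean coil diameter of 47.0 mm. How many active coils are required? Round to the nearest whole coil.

N_a = Gd⁴/(8D³k) = (68.5×10³ × 4.0⁴)/(8 × 47.0³ × 1.1)
    = 1.7536e+07 / 913642 = 19.19 → 19 coils

19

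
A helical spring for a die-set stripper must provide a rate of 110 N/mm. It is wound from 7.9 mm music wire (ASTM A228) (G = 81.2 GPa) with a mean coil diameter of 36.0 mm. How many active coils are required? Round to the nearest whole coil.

8

N_a = Gd⁴/(8D³k) = (81.2×10³ × 7.9⁴)/(8 × 36.0³ × 110)
    = 3.16275e+08 / 4.10573e+07 = 7.703 → 8 coils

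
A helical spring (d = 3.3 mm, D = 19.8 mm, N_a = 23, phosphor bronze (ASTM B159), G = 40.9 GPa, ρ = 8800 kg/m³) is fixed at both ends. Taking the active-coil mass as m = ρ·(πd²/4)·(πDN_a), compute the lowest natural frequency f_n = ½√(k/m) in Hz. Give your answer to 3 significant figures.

88.8 Hz

k = Gd⁴/(8D³N_a) = (40.9×10³)(3.3⁴)/(8·19.8³·23) = 3.396 N/mm = 3396 N/m
Wire length L = πDN_a = π·19.8·23 = 1430.7 mm
m = ρ·(πd²/4)·L = 8800 × 8.553×10⁻⁶ m² × 1.4307 m = 0.10768 kg
f_n = ½√(k/m) = 0.5·√(3396/0.10768) = 0.5·√(31537) = 88.794 Hz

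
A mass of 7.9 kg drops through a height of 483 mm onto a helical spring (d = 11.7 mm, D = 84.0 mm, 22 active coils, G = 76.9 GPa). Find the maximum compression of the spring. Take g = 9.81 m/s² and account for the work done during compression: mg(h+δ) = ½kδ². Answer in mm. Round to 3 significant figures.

79.4 mm

k = Gd⁴/(8D³N_a) = (76.9×10³)(11.7⁴)/(8·84.0³·22) = 13.814 N/mm
W = mg = 7.9 × 9.81 = 77.499 N
½kδ² − Wδ − Wh = 0 → δ = (W + √(W² + 2kWh))/k
δ = (77.499 + √(6006.1 + 1.03417e+06))/13.814 = (77.499 + 1019.9)/13.814 = 79.44 mm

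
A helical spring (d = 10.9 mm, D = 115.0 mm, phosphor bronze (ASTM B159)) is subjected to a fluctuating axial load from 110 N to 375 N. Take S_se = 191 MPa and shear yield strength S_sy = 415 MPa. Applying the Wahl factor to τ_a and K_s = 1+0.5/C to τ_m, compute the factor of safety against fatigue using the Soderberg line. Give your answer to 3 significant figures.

C = D/d = 115.0/10.9 = 10.5505; K_W = (4C−1)/(4C−4)+0.615/C = 1.1368; K_s = 1+0.5/C = 1.0474
F_a = (F_max−F_min)/2 = 132.5 N; F_m = (F_max+F_min)/2 = 242.5 N
τ_a = K_W·8F_aD/(πd³) = 1.1368 × 29.962 = 34.062 MPa
τ_m = K_s·8F_mD/(πd³) = 1.0474 × 54.837 = 57.435 MPa
Soderberg: 1/n_f = τ_a/S_se + τ_m/S_sy = 34.062/191 + 57.435/415 = 0.17833 + 0.13840 = 0.31673
n_f = 1/0.31673 = 3.157

3.16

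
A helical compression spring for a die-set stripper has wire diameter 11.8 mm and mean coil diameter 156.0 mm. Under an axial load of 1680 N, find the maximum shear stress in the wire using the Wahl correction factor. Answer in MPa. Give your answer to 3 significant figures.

450 MPa

Spring index C = D/d = 156.0/11.8 = 13.2203
K_W = (4C−1)/(4C−4) + 0.615/C = 51.881/48.881 + 0.0465 = 1.1079
τ₀ = 8FD/(πd³) = 8·1680·156.0/(π·11.8³) = 2.09664e+06/5161.7 = 406.19 MPa
τ_max = K·τ₀ = 1.1079 × 406.19 = 450.01 MPa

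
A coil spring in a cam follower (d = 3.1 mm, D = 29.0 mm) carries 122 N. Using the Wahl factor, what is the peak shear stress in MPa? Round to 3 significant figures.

349 MPa

Spring index C = D/d = 29.0/3.1 = 9.3548
K_W = (4C−1)/(4C−4) + 0.615/C = 36.419/33.419 + 0.0657 = 1.1555
τ₀ = 8FD/(πd³) = 8·122·29.0/(π·3.1³) = 28304/93.591 = 302.42 MPa
τ_max = K·τ₀ = 1.1555 × 302.42 = 349.45 MPa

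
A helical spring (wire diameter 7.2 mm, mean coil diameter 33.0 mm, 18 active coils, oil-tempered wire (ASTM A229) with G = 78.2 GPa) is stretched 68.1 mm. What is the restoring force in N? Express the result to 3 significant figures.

k = Gd⁴/(8D³N_a) = (78.2×10³)(7.2⁴)/(8·33.0³·18) = 40.61 N/mm
F = k·δ = 40.61 × 68.1 = 2765.5 N

2770 N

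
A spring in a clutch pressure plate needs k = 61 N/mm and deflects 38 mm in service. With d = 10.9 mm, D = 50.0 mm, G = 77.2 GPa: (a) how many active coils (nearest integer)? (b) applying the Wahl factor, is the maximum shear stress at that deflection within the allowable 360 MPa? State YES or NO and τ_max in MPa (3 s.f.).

N_a = Gd⁴/(8D³k) = (77.2×10³)(10.9⁴)/(8·50.0³·61) = 17.86 → N_a = 18
Actual rate k = Gd⁴/(8D³·18) = 60.541 N/mm
Working load F = kδ = 60.541·38 = 2300.6 N
C = 50.0/10.9 = 4.5872; K_W = (4C−1)/(4C−4)+0.615/C = 1.3431
τ_max = K_W·8FD/(πd³) = 1.3431·226.19 = 303.8 MPa
τ_max ≤ 360 MPa → acceptable

(a) 18 coils; (b) YES, τ_max = 304 MPa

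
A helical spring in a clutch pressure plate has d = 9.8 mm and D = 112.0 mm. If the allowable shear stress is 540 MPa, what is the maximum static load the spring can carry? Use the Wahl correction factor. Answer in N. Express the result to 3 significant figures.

C = D/d = 112.0/9.8 = 11.4286
K_W = (4C−1)/(4C−4) + 0.615/C = 44.714/41.714 + 0.0538 = 1.1257
τ_max = K·8FD/(πd³) → F_max = τ_allow·πd³/(8DK)
F_max = 540·π·9.8³/(8·112.0·1.1257) = 1.5967e+06/1008.7 = 1583 N

1580 N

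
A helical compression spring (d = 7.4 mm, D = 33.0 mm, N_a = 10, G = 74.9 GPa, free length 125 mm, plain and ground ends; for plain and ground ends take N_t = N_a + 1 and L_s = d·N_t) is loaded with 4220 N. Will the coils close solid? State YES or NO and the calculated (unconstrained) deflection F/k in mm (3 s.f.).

YES, δ = 54.0 mm

k = Gd⁴/(8D³N_a) = (74.9×10³)(7.4⁴)/(8·33.0³·10) = 78.123 N/mm
N_t = 11; L_s = 7.4·11 = 81.4 mm; δ_solid = L₀ − L_s = 125 − 81.4 = 43.6 mm
δ = F/k = 4220/78.123 = 54.018 mm
δ ≥ δ_solid → spring goes solid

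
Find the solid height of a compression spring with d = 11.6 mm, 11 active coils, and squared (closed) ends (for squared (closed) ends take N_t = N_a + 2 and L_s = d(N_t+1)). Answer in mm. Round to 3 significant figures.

162 mm

squared (closed) ends: N_t = N_a + 2 = 11 + 2 = 13
L_s = d·(N_t+1) = 11.6 × 14 = 162.4 mm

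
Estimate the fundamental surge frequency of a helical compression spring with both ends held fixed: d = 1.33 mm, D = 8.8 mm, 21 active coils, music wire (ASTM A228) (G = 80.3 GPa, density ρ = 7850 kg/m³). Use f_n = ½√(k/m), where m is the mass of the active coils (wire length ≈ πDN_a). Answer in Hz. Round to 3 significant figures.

k = Gd⁴/(8D³N_a) = (80.3×10³)(1.33⁴)/(8·8.8³·21) = 2.1946 N/mm = 2194.6 N/m
Wire length L = πDN_a = π·8.8·21 = 580.57 mm
m = ρ·(πd²/4)·L = 7850 × 1.3893×10⁻⁶ m² × 0.58057 m = 0.0063316 kg
f_n = ½√(k/m) = 0.5·√(2194.6/0.0063316) = 0.5·√(3.4662e+05) = 294.37 Hz

294 Hz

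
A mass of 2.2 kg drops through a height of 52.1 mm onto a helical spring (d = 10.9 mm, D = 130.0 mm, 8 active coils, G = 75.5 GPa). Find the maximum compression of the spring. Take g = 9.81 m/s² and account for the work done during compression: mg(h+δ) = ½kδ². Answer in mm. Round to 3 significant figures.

k = Gd⁴/(8D³N_a) = (75.5×10³)(10.9⁴)/(8·130.0³·8) = 7.5795 N/mm
W = mg = 2.2 × 9.81 = 21.582 N
½kδ² − Wδ − Wh = 0 → δ = (W + √(W² + 2kWh))/k
δ = (21.582 + √(465.78 + 17045.2))/7.5795 = (21.582 + 132.33)/7.5795 = 20.306 mm

20.3 mm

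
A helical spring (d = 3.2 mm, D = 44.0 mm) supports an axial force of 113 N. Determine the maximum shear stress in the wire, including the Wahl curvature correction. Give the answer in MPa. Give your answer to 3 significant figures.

426 MPa

Spring index C = D/d = 44.0/3.2 = 13.7500
K_W = (4C−1)/(4C−4) + 0.615/C = 54.000/51.000 + 0.0447 = 1.1036
τ₀ = 8FD/(πd³) = 8·113·44.0/(π·3.2³) = 39776/102.94 = 386.39 MPa
τ_max = K·τ₀ = 1.1036 × 386.39 = 426.4 MPa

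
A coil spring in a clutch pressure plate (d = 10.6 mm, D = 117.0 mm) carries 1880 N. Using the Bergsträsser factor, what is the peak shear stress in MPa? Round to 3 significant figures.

Spring index C = D/d = 117.0/10.6 = 11.0377
K_B = (4C+2)/(4C−3) = 46.151/41.151 = 1.1215
τ₀ = 8FD/(πd³) = 8·1880·117.0/(π·10.6³) = 1.75968e+06/3741.7 = 470.29 MPa
τ_max = K·τ₀ = 1.1215 × 470.29 = 527.43 MPa

527 MPa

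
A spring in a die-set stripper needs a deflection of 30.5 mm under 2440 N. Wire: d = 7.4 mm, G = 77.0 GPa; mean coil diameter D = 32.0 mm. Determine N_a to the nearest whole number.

Required rate k = F/δ = 2440/30.5 = 80 N/mm
N_a = Gd⁴/(8D³k) = (77.0×10³ × 7.4⁴)/(8 × 32.0³ × 80)
    = 2.30897e+08 / 2.09715e+07 = 11.01 → 11 coils

11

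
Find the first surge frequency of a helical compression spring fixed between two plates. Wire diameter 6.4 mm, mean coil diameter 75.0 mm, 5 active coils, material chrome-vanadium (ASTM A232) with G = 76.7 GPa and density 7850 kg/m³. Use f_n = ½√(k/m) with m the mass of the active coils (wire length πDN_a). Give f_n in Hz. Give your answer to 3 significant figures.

k = Gd⁴/(8D³N_a) = (76.7×10³)(6.4⁴)/(8·75.0³·5) = 7.6256 N/mm = 7625.6 N/m
Wire length L = πDN_a = π·75.0·5 = 1178.1 mm
m = ρ·(πd²/4)·L = 7850 × 32.17×10⁻⁶ m² × 1.1781 m = 0.29751 kg
f_n = ½√(k/m) = 0.5·√(7625.6/0.29751) = 0.5·√(25631) = 80.049 Hz

80.0 Hz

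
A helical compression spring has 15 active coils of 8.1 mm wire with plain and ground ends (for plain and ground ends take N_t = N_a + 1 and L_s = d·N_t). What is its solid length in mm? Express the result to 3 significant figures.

130 mm

plain and ground ends: N_t = N_a + 1 = 15 + 1 = 16
L_s = d·N_t = 8.1 × 16 = 129.6 mm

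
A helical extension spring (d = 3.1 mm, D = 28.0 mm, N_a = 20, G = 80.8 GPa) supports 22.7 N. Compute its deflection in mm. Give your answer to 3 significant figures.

k = Gd⁴/(8D³N_a) = (80.8×10³)(3.1⁴)/(8·28.0³·20) = 2.1245 N/mm
δ = F/k = 22.7 / 2.1245 = 10.685 mm

10.7 mm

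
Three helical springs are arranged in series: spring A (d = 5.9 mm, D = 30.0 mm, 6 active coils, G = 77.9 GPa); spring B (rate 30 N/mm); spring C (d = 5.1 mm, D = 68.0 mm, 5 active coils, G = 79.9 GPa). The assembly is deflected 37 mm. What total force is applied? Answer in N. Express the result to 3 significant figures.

132 N

k_A = Gd⁴/(8D³N_a) = (77.9×10³)(5.9⁴)/(8·30.0³·6) = 72.835 N/mm
k_C = Gd⁴/(8D³N_a) = (79.9×10³)(5.1⁴)/(8·68.0³·5) = 4.2977 N/mm
Series: 1/k_eq = 1/72.835 + 1/30 + 1/4.2977 = 0.27974; k_eq = 3.5747 N/mm
F = k_eq·δ = 3.5747·37 = 132.26 N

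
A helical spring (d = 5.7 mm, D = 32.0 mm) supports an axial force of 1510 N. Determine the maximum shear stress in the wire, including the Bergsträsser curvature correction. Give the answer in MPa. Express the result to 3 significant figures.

835 MPa

Spring index C = D/d = 32.0/5.7 = 5.6140
K_B = (4C+2)/(4C−3) = 24.456/19.456 = 1.2570
τ₀ = 8FD/(πd³) = 8·1510·32.0/(π·5.7³) = 386560/581.8 = 664.42 MPa
τ_max = K·τ₀ = 1.2570 × 664.42 = 835.17 MPa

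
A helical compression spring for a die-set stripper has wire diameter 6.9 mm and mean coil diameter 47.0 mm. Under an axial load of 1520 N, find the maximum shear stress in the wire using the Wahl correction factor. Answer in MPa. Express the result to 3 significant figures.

675 MPa

Spring index C = D/d = 47.0/6.9 = 6.8116
K_W = (4C−1)/(4C−4) + 0.615/C = 26.246/23.246 + 0.0903 = 1.2193
τ₀ = 8FD/(πd³) = 8·1520·47.0/(π·6.9³) = 571520/1032 = 553.78 MPa
τ_max = K·τ₀ = 1.2193 × 553.78 = 675.24 MPa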